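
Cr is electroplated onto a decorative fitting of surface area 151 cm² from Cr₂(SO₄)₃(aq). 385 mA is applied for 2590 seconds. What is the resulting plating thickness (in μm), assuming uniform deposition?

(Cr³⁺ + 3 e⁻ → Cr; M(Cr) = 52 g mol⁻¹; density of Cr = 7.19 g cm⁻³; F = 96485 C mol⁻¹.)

1.65 μm

Q = I·t = 0.3850 × 2590.0 = 997.2 C; n(e⁻) = 0.01033 mol.
n(Cr) = n(e⁻)/3 = 0.003445 mol, so m = 0.003445 × 52 = 0.1791 g.
Volume = m/ρ = 0.1791 / 7.19 = 0.02491 cm³.
Thickness = V/A = 0.02491 / 151 = 1.65 × 10⁻⁴ cm = 1.65 μm.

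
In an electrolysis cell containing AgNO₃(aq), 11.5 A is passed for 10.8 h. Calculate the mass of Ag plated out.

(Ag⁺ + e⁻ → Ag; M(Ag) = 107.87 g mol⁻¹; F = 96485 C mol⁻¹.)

Q = I·t = 11.50 A × 38880 s = 447100 C.
n(e⁻) = Q/F = 447100 / 96485 = 4.634 mol.
Ag⁺ + e⁻ → Ag, so n(Ag) = n(e⁻)/1 = 4.634 mol.
m = n·M = 4.634 × 107.87 = 500 g.

500 g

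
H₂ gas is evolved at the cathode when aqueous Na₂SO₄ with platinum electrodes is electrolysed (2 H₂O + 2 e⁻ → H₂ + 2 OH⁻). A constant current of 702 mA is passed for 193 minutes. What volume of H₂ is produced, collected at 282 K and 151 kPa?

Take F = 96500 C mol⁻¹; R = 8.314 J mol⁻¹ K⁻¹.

Q = I·t = 0.7020 A × 11580 s = 8129 C.
n(e⁻) = Q/F = 8129 / 96500 = 0.08424 mol.
2 electrons are transferred per H₂ molecule, so n(H₂) = 0.08424 / 2 = 0.04212 mol.
V = nRT/P = (0.04212 × 8.314 × 282) / (151 × 10³ Pa) = 6.54 × 10⁻⁴ m³ = 0.654 L.

0.654 L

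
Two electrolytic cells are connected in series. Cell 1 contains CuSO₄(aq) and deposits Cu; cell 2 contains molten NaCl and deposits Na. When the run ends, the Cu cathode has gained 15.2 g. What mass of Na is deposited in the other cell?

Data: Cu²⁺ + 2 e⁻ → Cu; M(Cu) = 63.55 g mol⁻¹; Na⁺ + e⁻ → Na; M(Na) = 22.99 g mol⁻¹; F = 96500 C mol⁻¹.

n(Cu) = 15.2 / 63.55 = 0.2392 mol.
Since Cu²⁺ + 2 e⁻ → Cu, n(e⁻) passed = 2 × 0.2392 = 0.4784 mol.
Cells in series carry the same charge, so the same 0.4784 mol of electrons passes through cell 2.
Na⁺ + e⁻ → Na, so n(Na) = 0.4784 / 1 = 0.4784 mol.
m(Na) = 0.4784 × 22.99 = 11.0 g.

11.0 g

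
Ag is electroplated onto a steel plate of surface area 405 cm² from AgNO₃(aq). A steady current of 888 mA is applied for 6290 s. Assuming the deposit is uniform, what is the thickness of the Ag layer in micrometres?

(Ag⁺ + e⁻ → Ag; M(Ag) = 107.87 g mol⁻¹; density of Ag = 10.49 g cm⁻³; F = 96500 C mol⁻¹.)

14.7 μm

Q = I·t = 0.8880 × 6290.0 = 5586 C; n(e⁻) = 0.05788 mol.
n(Ag) = n(e⁻)/1 = 0.05788 mol, so m = 0.05788 × 107.87 = 6.244 g.
Volume = m/ρ = 6.244 / 10.49 = 0.5952 cm³.
Thickness = V/A = 0.5952 / 405 = 0.00147 cm = 14.7 μm.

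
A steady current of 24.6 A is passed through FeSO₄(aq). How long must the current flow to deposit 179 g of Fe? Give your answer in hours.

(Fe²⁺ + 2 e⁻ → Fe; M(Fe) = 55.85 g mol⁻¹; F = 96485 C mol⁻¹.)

n(Fe) = m/M = 179 / 55.85 = 3.205 mol.
Each Fe atom requires 2 electrons, so n(e⁻) = 2 × 3.205 = 6.410 mol.
Q = n(e⁻)·F = 6.410 × 96485 = 618500 C.
t = Q/I = 618500 / 24.60 A = 25140 s = 6.98 h.

6.98 h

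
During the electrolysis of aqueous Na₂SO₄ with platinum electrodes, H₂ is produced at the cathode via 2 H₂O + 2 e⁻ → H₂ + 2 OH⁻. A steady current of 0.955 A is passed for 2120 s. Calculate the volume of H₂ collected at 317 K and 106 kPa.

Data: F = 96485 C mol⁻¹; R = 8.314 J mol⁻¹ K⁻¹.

0.261 L

Q = I·t = 0.9550 A × 2120.0 s = 2025 C.
n(e⁻) = Q/F = 2025 / 96485 = 0.02098 mol.
2 electrons are transferred per H₂ molecule, so n(H₂) = 0.02098 / 2 = 0.01049 mol.
V = nRT/P = (0.01049 × 8.314 × 317) / (106 × 10³ Pa) = 2.61 × 10⁻⁴ m³ = 0.261 L.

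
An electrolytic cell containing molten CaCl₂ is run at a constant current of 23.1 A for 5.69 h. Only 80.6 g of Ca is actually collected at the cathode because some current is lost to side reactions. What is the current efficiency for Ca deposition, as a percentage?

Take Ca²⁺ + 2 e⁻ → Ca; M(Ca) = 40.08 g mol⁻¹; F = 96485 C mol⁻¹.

82.0 %

Q = I·t = 23.10 × 20484 = 473200 C; n(e⁻) = 473200/96485 = 4.904 mol.
Theoretical n(Ca) = n(e⁻)/2 = 2.452 mol, i.e. m_theo = 2.452 × 40.08 = 98.28 g.
Efficiency = m_actual / m_theo = 80.6 / 98.28 = 82.0 %.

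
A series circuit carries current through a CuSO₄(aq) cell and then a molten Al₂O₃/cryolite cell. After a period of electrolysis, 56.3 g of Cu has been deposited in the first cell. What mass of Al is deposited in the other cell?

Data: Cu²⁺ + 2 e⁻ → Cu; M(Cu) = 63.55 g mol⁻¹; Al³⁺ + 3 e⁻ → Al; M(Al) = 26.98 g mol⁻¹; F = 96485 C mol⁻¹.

15.9 g

n(Cu) = 56.3 / 63.55 = 0.8859 mol.
Since Cu²⁺ + 2 e⁻ → Cu, n(e⁻) passed = 2 × 0.8859 = 1.772 mol.
Cells in series carry the same charge, so the same 1.772 mol of electrons passes through cell 2.
Al³⁺ + 3 e⁻ → Al, so n(Al) = 1.772 / 3 = 0.5906 mol.
m(Al) = 0.5906 × 26.98 = 15.9 g.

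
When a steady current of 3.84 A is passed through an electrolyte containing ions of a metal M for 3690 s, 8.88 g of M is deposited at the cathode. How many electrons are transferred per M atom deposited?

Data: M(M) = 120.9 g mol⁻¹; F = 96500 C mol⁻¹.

Q = I·t = 3.840 A × 3690.0 s = 14170 C, so n(e⁻) = 14170/96500 = 0.1468 mol.
n(M) deposited = 8.88 / 120.9 = 0.07345 mol.
Electrons per atom = n(e⁻)/n(M) = 0.1468 / 0.07345 = 2.00 ≈ 2, so the ion is M²⁺.

2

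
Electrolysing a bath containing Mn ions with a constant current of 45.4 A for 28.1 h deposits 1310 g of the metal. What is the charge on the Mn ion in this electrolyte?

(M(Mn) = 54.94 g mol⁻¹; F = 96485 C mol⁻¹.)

Q = I·t = 45.40 A × 101160 s = 4593000 C, so n(e⁻) = 4593000/96485 = 47.60 mol.
n(Mn) deposited = 1310 / 54.94 = 23.84 mol.
Electrons per atom = n(e⁻)/n(Mn) = 47.60 / 23.84 = 2.00 ≈ 2, so the ion is Mn²⁺.

+2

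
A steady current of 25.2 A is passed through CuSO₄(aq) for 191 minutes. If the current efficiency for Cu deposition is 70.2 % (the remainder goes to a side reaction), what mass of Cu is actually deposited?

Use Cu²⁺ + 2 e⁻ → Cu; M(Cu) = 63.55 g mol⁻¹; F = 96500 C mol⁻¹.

66.8 g

Q = I·t = 25.20 × 11460 = 288800 C.
n(e⁻) = 288800/96500 = 2.993 mol; theoretically n(Cu) = 2.993/2 = 1.496 mol, m_theo = 95.09 g.
At 70.2 % efficiency, m_actual = 0.702 × 95.09 = 66.8 g.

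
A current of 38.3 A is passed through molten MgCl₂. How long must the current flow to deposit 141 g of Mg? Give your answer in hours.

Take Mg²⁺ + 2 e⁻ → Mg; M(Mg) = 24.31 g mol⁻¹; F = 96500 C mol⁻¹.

8.12 h

n(Mg) = m/M = 141 / 24.31 = 5.800 mol.
Each Mg atom requires 2 electrons, so n(e⁻) = 2 × 5.800 = 11.60 mol.
Q = n(e⁻)·F = 11.60 × 96500 = 1119000 C.
t = Q/I = 1119000 / 38.30 A = 29230 s = 8.12 h.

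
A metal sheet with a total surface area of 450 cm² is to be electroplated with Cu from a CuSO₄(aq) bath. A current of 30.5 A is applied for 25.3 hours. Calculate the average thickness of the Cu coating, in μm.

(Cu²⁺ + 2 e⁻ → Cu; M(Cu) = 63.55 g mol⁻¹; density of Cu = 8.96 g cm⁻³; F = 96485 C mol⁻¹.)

Q = I·t = 30.50 × 91080 = 2778000 C; n(e⁻) = 28.79 mol.
n(Cu) = n(e⁻)/2 = 14.40 mol, so m = 14.40 × 63.55 = 914.8 g.
Volume = m/ρ = 914.8 / 8.96 = 102.1 cm³.
Thickness = V/A = 102.1 / 450 = 0.227 cm = 2270 μm.

2270 μm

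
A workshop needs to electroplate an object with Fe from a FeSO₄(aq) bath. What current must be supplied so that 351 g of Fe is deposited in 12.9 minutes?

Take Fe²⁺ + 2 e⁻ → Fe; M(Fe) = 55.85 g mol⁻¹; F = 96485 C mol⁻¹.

1570 A

n(Fe) = 351 / 55.85 = 6.285 mol.
n(e⁻) = 2 × 6.285 = 12.57 mol.
Q = n(e⁻)·F = 12.57 × 96485 = 1213000 C.
I = Q/t = 1213000 / 774.00 s = 1570 A.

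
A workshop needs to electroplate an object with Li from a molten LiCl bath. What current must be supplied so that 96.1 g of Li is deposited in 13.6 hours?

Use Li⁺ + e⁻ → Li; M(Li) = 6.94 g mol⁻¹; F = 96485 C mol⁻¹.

n(Li) = 96.1 / 6.94 = 13.85 mol.
n(e⁻) = 1 × 13.85 = 13.85 mol.
Q = n(e⁻)·F = 13.85 × 96485 = 1336000 C.
I = Q/t = 1336000 / 48960 s = 27.3 A.

27.3 A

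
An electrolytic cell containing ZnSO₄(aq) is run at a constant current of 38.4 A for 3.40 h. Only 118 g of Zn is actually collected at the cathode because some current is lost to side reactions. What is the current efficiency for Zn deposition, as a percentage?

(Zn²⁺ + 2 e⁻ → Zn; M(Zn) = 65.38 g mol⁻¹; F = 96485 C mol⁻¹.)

74.1 %

Q = I·t = 38.40 × 12240 = 470000 C; n(e⁻) = 470000/96485 = 4.871 mol.
Theoretical n(Zn) = n(e⁻)/2 = 2.436 mol, i.e. m_theo = 2.436 × 65.38 = 159.2 g.
Efficiency = m_actual / m_theo = 118 / 159.2 = 74.1 %.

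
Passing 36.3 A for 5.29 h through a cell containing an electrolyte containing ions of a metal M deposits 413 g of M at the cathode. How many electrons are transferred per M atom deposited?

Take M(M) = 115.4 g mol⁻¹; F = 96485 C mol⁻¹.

2

Q = I·t = 36.30 A × 19044 s = 691300 C, so n(e⁻) = 691300/96485 = 7.165 mol.
n(M) deposited = 413 / 115.4 = 3.579 mol.
Electrons per atom = n(e⁻)/n(M) = 7.165 / 3.579 = 2.00 ≈ 2, so the ion is M²⁺.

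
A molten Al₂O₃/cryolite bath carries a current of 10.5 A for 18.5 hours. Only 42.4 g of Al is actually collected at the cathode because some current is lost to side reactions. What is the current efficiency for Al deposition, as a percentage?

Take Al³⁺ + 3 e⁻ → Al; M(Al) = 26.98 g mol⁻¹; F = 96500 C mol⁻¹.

65.1 %

Q = I·t = 10.50 × 66600 = 699300 C; n(e⁻) = 699300/96500 = 7.247 mol.
Theoretical n(Al) = n(e⁻)/3 = 2.416 mol, i.e. m_theo = 2.416 × 26.98 = 65.17 g.
Efficiency = m_actual / m_theo = 42.4 / 65.17 = 65.1 %.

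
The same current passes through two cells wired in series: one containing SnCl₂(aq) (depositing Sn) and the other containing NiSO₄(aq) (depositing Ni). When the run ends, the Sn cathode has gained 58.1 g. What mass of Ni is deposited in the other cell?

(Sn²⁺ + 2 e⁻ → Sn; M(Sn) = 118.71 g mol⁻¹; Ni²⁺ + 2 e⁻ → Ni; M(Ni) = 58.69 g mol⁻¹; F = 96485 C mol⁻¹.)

n(Sn) = 58.1 / 118.71 = 0.4894 mol.
Since Sn²⁺ + 2 e⁻ → Sn, n(e⁻) passed = 2 × 0.4894 = 0.9789 mol.
Cells in series carry the same charge, so the same 0.9789 mol of electrons passes through cell 2.
Ni²⁺ + 2 e⁻ → Ni, so n(Ni) = 0.9789 / 2 = 0.4894 mol.
m(Ni) = 0.4894 × 58.69 = 28.7 g.

28.7 g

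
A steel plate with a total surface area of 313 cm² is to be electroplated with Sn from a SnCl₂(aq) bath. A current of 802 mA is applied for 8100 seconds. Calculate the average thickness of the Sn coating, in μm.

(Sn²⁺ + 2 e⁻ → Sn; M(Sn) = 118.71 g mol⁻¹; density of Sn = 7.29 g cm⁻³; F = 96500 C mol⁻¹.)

17.5 μm

Q = I·t = 0.8020 × 8100.0 = 6496 C; n(e⁻) = 0.06732 mol.
n(Sn) = n(e⁻)/2 = 0.03366 mol, so m = 0.03366 × 118.71 = 3.996 g.
Volume = m/ρ = 3.996 / 7.29 = 0.5481 cm³.
Thickness = V/A = 0.5481 / 313 = 0.00175 cm = 17.5 μm.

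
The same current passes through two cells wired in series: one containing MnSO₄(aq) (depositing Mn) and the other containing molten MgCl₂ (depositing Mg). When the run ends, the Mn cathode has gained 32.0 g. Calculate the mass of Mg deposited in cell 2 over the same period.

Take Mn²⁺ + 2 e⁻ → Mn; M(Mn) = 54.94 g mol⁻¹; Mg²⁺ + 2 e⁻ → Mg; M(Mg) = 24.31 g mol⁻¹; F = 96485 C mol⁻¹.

14.2 g

n(Mn) = 32.0 / 54.94 = 0.5825 mol.
Since Mn²⁺ + 2 e⁻ → Mn, n(e⁻) passed = 2 × 0.5825 = 1.165 mol.
Cells in series carry the same charge, so the same 1.165 mol of electrons passes through cell 2.
Mg²⁺ + 2 e⁻ → Mg, so n(Mg) = 1.165 / 2 = 0.5825 mol.
m(Mg) = 0.5825 × 24.31 = 14.2 g.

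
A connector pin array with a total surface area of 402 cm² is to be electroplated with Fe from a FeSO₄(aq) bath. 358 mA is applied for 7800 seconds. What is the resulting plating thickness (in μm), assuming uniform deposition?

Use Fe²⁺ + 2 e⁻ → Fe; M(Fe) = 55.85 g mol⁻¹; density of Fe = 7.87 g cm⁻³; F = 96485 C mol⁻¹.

2.55 μm

Q = I·t = 0.3580 × 7800.0 = 2792 C; n(e⁻) = 0.02894 mol.
n(Fe) = n(e⁻)/2 = 0.01447 mol, so m = 0.01447 × 55.85 = 0.8082 g.
Volume = m/ρ = 0.8082 / 7.87 = 0.1027 cm³.
Thickness = V/A = 0.1027 / 402 = 2.55 × 10⁻⁴ cm = 2.55 μm.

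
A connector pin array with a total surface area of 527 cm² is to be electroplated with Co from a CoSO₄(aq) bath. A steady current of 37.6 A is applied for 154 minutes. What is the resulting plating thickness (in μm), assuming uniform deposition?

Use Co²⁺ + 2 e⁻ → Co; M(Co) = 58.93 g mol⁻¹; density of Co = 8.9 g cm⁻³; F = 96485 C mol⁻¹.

226 μm

Q = I·t = 37.60 × 9240.0 = 347400 C; n(e⁻) = 3.601 mol.
n(Co) = n(e⁻)/2 = 1.800 mol, so m = 1.800 × 58.93 = 106.1 g.
Volume = m/ρ = 106.1 / 8.9 = 11.92 cm³.
Thickness = V/A = 11.92 / 527 = 0.0226 cm = 226 μm.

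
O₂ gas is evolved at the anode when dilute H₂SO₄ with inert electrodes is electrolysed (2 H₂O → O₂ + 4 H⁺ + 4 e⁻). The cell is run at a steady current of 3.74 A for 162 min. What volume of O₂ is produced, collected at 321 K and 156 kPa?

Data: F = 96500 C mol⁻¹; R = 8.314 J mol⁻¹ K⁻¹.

Q = I·t = 3.740 A × 9720.0 s = 36350 C.
n(e⁻) = Q/F = 36350 / 96500 = 0.3767 mol.
4 electrons are transferred per O₂ molecule, so n(O₂) = 0.3767 / 4 = 0.09418 mol.
V = nRT/P = (0.09418 × 8.314 × 321) / (156 × 10³ Pa) = 0.00161 m³ = 1.61 L.

1.61 L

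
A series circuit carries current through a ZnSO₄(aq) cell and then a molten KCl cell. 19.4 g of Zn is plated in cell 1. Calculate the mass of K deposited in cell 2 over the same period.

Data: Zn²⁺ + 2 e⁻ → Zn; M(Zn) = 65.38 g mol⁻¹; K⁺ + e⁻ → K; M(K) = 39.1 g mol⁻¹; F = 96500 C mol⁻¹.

n(Zn) = 19.4 / 65.38 = 0.2967 mol.
Since Zn²⁺ + 2 e⁻ → Zn, n(e⁻) passed = 2 × 0.2967 = 0.5935 mol.
Cells in series carry the same charge, so the same 0.5935 mol of electrons passes through cell 2.
K⁺ + e⁻ → K, so n(K) = 0.5935 / 1 = 0.5935 mol.
m(K) = 0.5935 × 39.1 = 23.2 g.

23.2 g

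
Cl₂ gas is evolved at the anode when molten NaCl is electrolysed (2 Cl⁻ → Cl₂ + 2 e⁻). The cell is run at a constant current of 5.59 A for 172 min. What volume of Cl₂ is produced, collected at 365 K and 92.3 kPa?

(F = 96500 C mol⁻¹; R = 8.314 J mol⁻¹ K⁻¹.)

9.83 L

Q = I·t = 5.590 A × 10320 s = 57690 C.
n(e⁻) = Q/F = 57690 / 96500 = 0.5978 mol.
2 electrons are transferred per Cl₂ molecule, so n(Cl₂) = 0.5978 / 2 = 0.2989 mol.
V = nRT/P = (0.2989 × 8.314 × 365) / (92.3 × 10³ Pa) = 0.00983 m³ = 9.83 L.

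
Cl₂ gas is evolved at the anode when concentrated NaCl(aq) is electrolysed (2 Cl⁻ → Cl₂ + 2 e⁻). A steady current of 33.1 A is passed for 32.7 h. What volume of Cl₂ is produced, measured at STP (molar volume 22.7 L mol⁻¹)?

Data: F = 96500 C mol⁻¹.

458 L

Q = I·t = 33.10 A × 117720 s = 3897000 C.
n(e⁻) = Q/F = 3897000 / 96500 = 40.38 mol.
2 electrons are transferred per Cl₂ molecule, so n(Cl₂) = 40.38 / 2 = 20.19 mol.
V = n × V_m = 20.19 × 22.7 = 458 L.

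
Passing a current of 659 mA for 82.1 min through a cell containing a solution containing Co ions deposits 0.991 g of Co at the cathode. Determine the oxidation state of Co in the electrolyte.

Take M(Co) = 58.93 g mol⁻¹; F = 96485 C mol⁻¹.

+2

Q = I·t = 0.6590 A × 4926.0 s = 3246 C, so n(e⁻) = 3246/96485 = 0.03364 mol.
n(Co) deposited = 0.991 / 58.93 = 0.01682 mol.
Electrons per atom = n(e⁻)/n(Co) = 0.03364 / 0.01682 = 2.00 ≈ 2, so the ion is Co²⁺.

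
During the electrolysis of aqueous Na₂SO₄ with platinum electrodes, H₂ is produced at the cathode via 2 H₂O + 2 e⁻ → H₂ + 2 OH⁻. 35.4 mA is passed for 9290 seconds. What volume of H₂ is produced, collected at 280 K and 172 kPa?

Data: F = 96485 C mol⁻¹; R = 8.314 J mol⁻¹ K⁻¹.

0.0231 L

Q = I·t = 0.03540 A × 9290.0 s = 328.9 C.
n(e⁻) = Q/F = 328.9 / 96485 = 0.003408 mol.
2 electrons are transferred per H₂ molecule, so n(H₂) = 0.003408 / 2 = 0.001704 mol.
V = nRT/P = (0.001704 × 8.314 × 280) / (172 × 10³ Pa) = 2.31 × 10⁻⁵ m³ = 0.0231 L.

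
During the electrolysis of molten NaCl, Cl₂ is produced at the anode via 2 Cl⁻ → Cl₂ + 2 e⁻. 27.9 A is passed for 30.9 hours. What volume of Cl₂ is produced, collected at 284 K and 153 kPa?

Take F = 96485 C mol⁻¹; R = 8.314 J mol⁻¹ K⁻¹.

248 L

Q = I·t = 27.90 A × 111240 s = 3104000 C.
n(e⁻) = Q/F = 3104000 / 96485 = 32.17 mol.
2 electrons are transferred per Cl₂ molecule, so n(Cl₂) = 32.17 / 2 = 16.08 mol.
V = nRT/P = (16.08 × 8.314 × 284) / (153 × 10³ Pa) = 0.248 m³ = 248 L.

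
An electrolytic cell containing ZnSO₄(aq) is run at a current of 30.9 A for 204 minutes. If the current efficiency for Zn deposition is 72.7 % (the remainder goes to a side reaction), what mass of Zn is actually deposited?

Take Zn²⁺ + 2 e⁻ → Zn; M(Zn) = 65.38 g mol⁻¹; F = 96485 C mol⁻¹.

93.2 g

Q = I·t = 30.90 × 12240 = 378200 C.
n(e⁻) = 378200/96485 = 3.920 mol; theoretically n(Zn) = 3.920/2 = 1.960 mol, m_theo = 128.1 g.
At 72.7 % efficiency, m_actual = 0.727 × 128.1 = 93.2 g.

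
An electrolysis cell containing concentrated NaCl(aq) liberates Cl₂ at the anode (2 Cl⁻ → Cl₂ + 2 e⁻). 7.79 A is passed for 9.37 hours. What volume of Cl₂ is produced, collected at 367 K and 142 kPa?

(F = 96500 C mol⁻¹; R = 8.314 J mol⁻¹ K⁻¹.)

29.3 L

Q = I·t = 7.790 A × 33732 s = 262800 C.
n(e⁻) = Q/F = 262800 / 96500 = 2.723 mol.
2 electrons are transferred per Cl₂ molecule, so n(Cl₂) = 2.723 / 2 = 1.362 mol.
V = nRT/P = (1.362 × 8.314 × 367) / (142 × 10³ Pa) = 0.0293 m³ = 29.3 L.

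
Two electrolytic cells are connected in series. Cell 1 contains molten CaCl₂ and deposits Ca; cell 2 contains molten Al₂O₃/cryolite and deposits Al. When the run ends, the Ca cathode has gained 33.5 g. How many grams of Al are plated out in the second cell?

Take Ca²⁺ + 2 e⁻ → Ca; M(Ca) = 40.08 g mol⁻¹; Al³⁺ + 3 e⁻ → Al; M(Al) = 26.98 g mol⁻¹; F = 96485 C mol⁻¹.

15.0 g

n(Ca) = 33.5 / 40.08 = 0.8358 mol.
Since Ca²⁺ + 2 e⁻ → Ca, n(e⁻) passed = 2 × 0.8358 = 1.672 mol.
Cells in series carry the same charge, so the same 1.672 mol of electrons passes through cell 2.
Al³⁺ + 3 e⁻ → Al, so n(Al) = 1.672 / 3 = 0.5572 mol.
m(Al) = 0.5572 × 26.98 = 15.0 g.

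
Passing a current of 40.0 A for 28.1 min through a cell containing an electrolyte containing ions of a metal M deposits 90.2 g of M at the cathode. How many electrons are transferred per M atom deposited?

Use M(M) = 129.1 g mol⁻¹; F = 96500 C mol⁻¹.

1

Q = I·t = 40.00 A × 1686.0 s = 67440 C, so n(e⁻) = 67440/96500 = 0.6989 mol.
n(M) deposited = 90.2 / 129.1 = 0.6987 mol.
Electrons per atom = n(e⁻)/n(M) = 0.6989 / 0.6987 = 1.00 ≈ 1, so the ion is M⁺.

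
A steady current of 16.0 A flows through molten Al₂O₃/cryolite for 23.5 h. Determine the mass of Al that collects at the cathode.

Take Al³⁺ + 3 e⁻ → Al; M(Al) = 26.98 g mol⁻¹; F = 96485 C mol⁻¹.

126 g

Q = I·t = 16.00 A × 84600 s = 1354000 C.
n(e⁻) = Q/F = 1354000 / 96485 = 14.03 mol.
Al³⁺ + 3 e⁻ → Al, so n(Al) = n(e⁻)/3 = 4.676 mol.
m = n·M = 4.676 × 26.98 = 126 g.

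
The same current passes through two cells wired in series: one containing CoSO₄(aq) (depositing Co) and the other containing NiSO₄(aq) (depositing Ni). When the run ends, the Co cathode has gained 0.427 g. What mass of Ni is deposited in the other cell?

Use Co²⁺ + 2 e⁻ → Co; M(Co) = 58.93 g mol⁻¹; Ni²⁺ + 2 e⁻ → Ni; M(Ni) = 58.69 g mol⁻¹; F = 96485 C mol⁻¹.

0.425 g

n(Co) = 0.427 / 58.93 = 0.007246 mol.
Since Co²⁺ + 2 e⁻ → Co, n(e⁻) passed = 2 × 0.007246 = 0.01449 mol.
Cells in series carry the same charge, so the same 0.01449 mol of electrons passes through cell 2.
Ni²⁺ + 2 e⁻ → Ni, so n(Ni) = 0.01449 / 2 = 0.007246 mol.
m(Ni) = 0.007246 × 58.69 = 0.425 g.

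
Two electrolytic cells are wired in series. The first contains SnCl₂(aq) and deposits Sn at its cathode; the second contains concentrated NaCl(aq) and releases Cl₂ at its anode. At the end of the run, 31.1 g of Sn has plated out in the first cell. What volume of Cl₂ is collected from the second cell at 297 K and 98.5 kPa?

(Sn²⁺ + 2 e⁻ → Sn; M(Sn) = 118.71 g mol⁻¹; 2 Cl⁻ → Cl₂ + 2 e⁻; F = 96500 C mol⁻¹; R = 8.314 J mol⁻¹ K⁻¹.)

6.57 L

n(Sn) = 31.1 / 118.71 = 0.2620 mol, so n(e⁻) = 2 × 0.2620 = 0.5240 mol.
The cells are in series, so the same 0.5240 mol of electrons passes through the second cell.
2 Cl⁻ → Cl₂ + 2 e⁻ — 2 mol e⁻ per mol Cl₂, so n(Cl₂) = 0.5240/2 = 0.2620 mol.
V = nRT/P = (0.2620 × 8.314 × 297) / (98.5 × 10³) = 0.00657 m³ = 6.57 L.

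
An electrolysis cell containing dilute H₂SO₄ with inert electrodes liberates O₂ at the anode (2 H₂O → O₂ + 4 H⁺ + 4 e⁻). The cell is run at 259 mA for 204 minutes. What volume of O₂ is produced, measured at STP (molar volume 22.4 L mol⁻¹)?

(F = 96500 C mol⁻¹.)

Q = I·t = 0.2590 A × 12240 s = 3170 C.
n(e⁻) = Q/F = 3170 / 96500 = 0.03285 mol.
4 electrons are transferred per O₂ molecule, so n(O₂) = 0.03285 / 4 = 0.008213 mol.
V = n × V_m = 0.008213 × 22.4 = 0.184 L.

0.184 L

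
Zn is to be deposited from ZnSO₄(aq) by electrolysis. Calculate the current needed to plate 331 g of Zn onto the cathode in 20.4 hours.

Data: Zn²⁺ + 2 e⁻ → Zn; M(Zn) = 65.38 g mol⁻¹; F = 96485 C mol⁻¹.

n(Zn) = 331 / 65.38 = 5.063 mol.
n(e⁻) = 2 × 5.063 = 10.13 mol.
Q = n(e⁻)·F = 10.13 × 96485 = 977000 C.
I = Q/t = 977000 / 73440 s = 13.3 A.

13.3 A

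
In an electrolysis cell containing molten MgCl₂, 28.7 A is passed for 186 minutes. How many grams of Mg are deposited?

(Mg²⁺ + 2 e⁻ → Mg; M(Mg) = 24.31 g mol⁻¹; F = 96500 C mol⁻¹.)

40.3 g

Q = I·t = 28.70 A × 11160 s = 320300 C.
n(e⁻) = Q/F = 320300 / 96500 = 3.319 mol.
Mg²⁺ + 2 e⁻ → Mg, so n(Mg) = n(e⁻)/2 = 1.660 mol.
m = n·M = 1.660 × 24.31 = 40.3 g.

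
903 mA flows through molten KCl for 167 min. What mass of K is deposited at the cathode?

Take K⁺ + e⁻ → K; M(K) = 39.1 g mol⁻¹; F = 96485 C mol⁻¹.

Q = I·t = 0.9030 A × 10020 s = 9048 C.
n(e⁻) = Q/F = 9048 / 96485 = 0.09378 mol.
K⁺ + e⁻ → K, so n(K) = n(e⁻)/1 = 0.09378 mol.
m = n·M = 0.09378 × 39.1 = 3.67 g.

3.67 g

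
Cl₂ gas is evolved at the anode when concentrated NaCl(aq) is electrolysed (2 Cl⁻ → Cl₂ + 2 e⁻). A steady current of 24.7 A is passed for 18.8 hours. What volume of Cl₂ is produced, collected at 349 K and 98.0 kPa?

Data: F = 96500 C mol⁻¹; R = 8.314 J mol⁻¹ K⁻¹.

256 L

Q = I·t = 24.70 A × 67680 s = 1672000 C.
n(e⁻) = Q/F = 1672000 / 96500 = 17.32 mol.
2 electrons are transferred per Cl₂ molecule, so n(Cl₂) = 17.32 / 2 = 8.662 mol.
V = nRT/P = (8.662 × 8.314 × 349) / (98.0 × 10³ Pa) = 0.256 m³ = 256 L.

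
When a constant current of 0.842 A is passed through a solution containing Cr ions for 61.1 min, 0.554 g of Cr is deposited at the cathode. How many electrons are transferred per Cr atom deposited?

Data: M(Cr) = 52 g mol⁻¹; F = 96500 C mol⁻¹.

Q = I·t = 0.8420 A × 3666.0 s = 3087 C, so n(e⁻) = 3087/96500 = 0.03199 mol.
n(Cr) deposited = 0.554 / 52 = 0.01065 mol.
Electrons per atom = n(e⁻)/n(Cr) = 0.03199 / 0.01065 = 3.00 ≈ 3, so the ion is Cr³⁺.

3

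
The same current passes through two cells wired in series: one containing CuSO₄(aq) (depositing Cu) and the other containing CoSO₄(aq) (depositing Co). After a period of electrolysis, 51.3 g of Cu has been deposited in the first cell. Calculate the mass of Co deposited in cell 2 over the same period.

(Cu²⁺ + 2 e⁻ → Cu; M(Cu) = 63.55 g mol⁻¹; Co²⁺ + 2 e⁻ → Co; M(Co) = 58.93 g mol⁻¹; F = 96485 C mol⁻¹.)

47.6 g

n(Cu) = 51.3 / 63.55 = 0.8072 mol.
Since Cu²⁺ + 2 e⁻ → Cu, n(e⁻) passed = 2 × 0.8072 = 1.614 mol.
Cells in series carry the same charge, so the same 1.614 mol of electrons passes through cell 2.
Co²⁺ + 2 e⁻ → Co, so n(Co) = 1.614 / 2 = 0.8072 mol.
m(Co) = 0.8072 × 58.93 = 47.6 g.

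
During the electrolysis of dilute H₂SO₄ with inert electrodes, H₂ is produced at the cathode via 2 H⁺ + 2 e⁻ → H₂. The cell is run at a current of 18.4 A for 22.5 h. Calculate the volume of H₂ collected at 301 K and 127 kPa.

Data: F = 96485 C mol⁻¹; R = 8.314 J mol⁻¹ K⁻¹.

152 L

Q = I·t = 18.40 A × 81000 s = 1490000 C.
n(e⁻) = Q/F = 1490000 / 96485 = 15.45 mol.
2 electrons are transferred per H₂ molecule, so n(H₂) = 15.45 / 2 = 7.723 mol.
V = nRT/P = (7.723 × 8.314 × 301) / (127 × 10³ Pa) = 0.152 m³ = 152 L.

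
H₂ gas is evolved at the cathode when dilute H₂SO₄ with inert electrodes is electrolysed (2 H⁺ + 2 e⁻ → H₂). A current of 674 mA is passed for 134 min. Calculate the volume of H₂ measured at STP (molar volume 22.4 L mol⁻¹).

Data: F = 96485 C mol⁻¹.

Q = I·t = 0.6740 A × 8040.0 s = 5419 C.
n(e⁻) = Q/F = 5419 / 96485 = 0.05616 mol.
2 electrons are transferred per H₂ molecule, so n(H₂) = 0.05616 / 2 = 0.02808 mol.
V = n × V_m = 0.02808 × 22.4 = 0.629 L.

0.629 L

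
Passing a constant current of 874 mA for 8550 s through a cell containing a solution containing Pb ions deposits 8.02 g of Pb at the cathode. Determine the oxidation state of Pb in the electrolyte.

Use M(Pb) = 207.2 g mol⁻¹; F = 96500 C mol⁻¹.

Q = I·t = 0.8740 A × 8550.0 s = 7473 C, so n(e⁻) = 7473/96500 = 0.07744 mol.
n(Pb) deposited = 8.02 / 207.2 = 0.03871 mol.
Electrons per atom = n(e⁻)/n(Pb) = 0.07744 / 0.03871 = 2.00 ≈ 2, so the ion is Pb²⁺.

+2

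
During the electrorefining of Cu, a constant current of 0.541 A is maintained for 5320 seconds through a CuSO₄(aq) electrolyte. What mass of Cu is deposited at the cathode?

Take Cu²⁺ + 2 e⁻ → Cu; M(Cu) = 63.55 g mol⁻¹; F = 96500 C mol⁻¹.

Q = I·t = 0.5410 A × 5320.0 s = 2878 C.
n(e⁻) = Q/F = 2878 / 96500 = 0.02983 mol.
Cu²⁺ + 2 e⁻ → Cu, so n(Cu) = n(e⁻)/2 = 0.01491 mol.
m = n·M = 0.01491 × 63.55 = 0.948 g.

0.948 g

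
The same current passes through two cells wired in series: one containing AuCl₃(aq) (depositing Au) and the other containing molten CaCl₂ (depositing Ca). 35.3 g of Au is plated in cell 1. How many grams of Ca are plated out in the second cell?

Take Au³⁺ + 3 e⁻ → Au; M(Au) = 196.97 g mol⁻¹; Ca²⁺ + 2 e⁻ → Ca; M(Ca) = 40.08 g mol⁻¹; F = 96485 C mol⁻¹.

10.8 g

n(Au) = 35.3 / 196.97 = 0.1792 mol.
Since Au³⁺ + 3 e⁻ → Au, n(e⁻) passed = 3 × 0.1792 = 0.5376 mol.
Cells in series carry the same charge, so the same 0.5376 mol of electrons passes through cell 2.
Ca²⁺ + 2 e⁻ → Ca, so n(Ca) = 0.5376 / 2 = 0.2688 mol.
m(Ca) = 0.2688 × 40.08 = 10.8 g.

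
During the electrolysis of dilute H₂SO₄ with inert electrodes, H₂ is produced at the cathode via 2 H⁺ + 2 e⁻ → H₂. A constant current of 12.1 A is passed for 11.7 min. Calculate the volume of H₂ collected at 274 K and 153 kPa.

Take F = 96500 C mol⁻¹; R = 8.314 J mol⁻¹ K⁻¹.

0.655 L

Q = I·t = 12.10 A × 702.00 s = 8494 C.
n(e⁻) = Q/F = 8494 / 96500 = 0.08802 mol.
2 electrons are transferred per H₂ molecule, so n(H₂) = 0.08802 / 2 = 0.04401 mol.
V = nRT/P = (0.04401 × 8.314 × 274) / (153 × 10³ Pa) = 6.55 × 10⁻⁴ m³ = 0.655 L.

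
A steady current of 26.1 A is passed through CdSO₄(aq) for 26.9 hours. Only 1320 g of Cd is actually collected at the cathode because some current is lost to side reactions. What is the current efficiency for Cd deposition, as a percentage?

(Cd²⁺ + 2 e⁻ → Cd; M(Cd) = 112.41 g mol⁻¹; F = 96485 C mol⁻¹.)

89.7 %

Q = I·t = 26.10 × 96840 = 2528000 C; n(e⁻) = 2528000/96485 = 26.20 mol.
Theoretical n(Cd) = n(e⁻)/2 = 13.10 mol, i.e. m_theo = 13.10 × 112.41 = 1472 g.
Efficiency = m_actual / m_theo = 1320 / 1472 = 89.7 %.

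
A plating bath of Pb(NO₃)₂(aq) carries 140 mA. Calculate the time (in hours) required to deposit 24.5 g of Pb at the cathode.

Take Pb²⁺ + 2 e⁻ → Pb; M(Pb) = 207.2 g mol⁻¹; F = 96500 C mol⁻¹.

n(Pb) = m/M = 24.5 / 207.2 = 0.1182 mol.
Each Pb atom requires 2 electrons, so n(e⁻) = 2 × 0.1182 = 0.2365 mol.
Q = n(e⁻)·F = 0.2365 × 96500 = 22820 C.
t = Q/I = 22820 / 0.1400 A = 163000 s = 45.3 h.

45.3 h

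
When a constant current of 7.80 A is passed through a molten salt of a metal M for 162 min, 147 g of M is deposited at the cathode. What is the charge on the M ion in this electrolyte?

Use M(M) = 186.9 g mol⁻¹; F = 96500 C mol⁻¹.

+1

Q = I·t = 7.800 A × 9720.0 s = 75820 C, so n(e⁻) = 75820/96500 = 0.7857 mol.
n(M) deposited = 147 / 186.9 = 0.7865 mol.
Electrons per atom = n(e⁻)/n(M) = 0.7857 / 0.7865 = 0.999 ≈ 1, so the ion is M⁺.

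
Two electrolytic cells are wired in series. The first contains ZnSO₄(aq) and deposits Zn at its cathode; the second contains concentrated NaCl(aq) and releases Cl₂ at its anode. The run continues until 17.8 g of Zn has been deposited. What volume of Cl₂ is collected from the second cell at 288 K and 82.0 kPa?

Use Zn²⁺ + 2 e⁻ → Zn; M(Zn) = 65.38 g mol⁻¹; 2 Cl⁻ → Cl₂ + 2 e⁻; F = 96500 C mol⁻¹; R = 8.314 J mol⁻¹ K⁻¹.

7.95 L

n(Zn) = 17.8 / 65.38 = 0.2723 mol, so n(e⁻) = 2 × 0.2723 = 0.5445 mol.
The cells are in series, so the same 0.5445 mol of electrons passes through the second cell.
2 Cl⁻ → Cl₂ + 2 e⁻ — 2 mol e⁻ per mol Cl₂, so n(Cl₂) = 0.5445/2 = 0.2723 mol.
V = nRT/P = (0.2723 × 8.314 × 288) / (82.0 × 10³) = 0.00795 m³ = 7.95 L.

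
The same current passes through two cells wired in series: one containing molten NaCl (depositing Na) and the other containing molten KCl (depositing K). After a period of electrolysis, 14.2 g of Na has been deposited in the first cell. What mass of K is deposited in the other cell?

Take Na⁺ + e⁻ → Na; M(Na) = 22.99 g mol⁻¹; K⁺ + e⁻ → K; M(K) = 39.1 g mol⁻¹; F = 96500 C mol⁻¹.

24.2 g

n(Na) = 14.2 / 22.99 = 0.6177 mol.
Since Na⁺ + e⁻ → Na, n(e⁻) passed = 1 × 0.6177 = 0.6177 mol.
Cells in series carry the same charge, so the same 0.6177 mol of electrons passes through cell 2.
K⁺ + e⁻ → K, so n(K) = 0.6177 / 1 = 0.6177 mol.
m(K) = 0.6177 × 39.1 = 24.2 g.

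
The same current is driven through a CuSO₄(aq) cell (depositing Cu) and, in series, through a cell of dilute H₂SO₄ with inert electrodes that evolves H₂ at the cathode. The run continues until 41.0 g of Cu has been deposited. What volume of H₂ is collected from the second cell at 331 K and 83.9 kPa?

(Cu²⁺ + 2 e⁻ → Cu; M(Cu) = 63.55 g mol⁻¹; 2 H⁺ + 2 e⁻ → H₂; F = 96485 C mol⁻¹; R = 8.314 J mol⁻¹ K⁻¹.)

n(Cu) = 41.0 / 63.55 = 0.6452 mol, so n(e⁻) = 2 × 0.6452 = 1.290 mol.
The cells are in series, so the same 1.290 mol of electrons passes through the second cell.
2 H⁺ + 2 e⁻ → H₂ — 2 mol e⁻ per mol H₂, so n(H₂) = 1.290/2 = 0.6452 mol.
V = nRT/P = (0.6452 × 8.314 × 331) / (83.9 × 10³) = 0.0212 m³ = 21.2 L.

21.2 L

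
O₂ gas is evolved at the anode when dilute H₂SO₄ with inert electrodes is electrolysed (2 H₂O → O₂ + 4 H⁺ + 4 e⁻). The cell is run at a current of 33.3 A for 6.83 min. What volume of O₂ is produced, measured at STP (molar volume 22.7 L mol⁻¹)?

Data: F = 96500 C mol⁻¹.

Q = I·t = 33.30 A × 409.80 s = 13650 C.
n(e⁻) = Q/F = 13650 / 96500 = 0.1414 mol.
4 electrons are transferred per O₂ molecule, so n(O₂) = 0.1414 / 4 = 0.03535 mol.
V = n × V_m = 0.03535 × 22.7 = 0.803 L.

0.803 L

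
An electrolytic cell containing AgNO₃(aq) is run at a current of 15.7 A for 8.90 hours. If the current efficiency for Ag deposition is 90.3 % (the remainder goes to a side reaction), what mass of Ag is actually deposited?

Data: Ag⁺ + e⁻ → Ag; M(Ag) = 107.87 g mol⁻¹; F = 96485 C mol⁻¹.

Q = I·t = 15.70 × 32040 = 503000 C.
n(e⁻) = 503000/96485 = 5.214 mol; theoretically n(Ag) = 5.214/1 = 5.214 mol, m_theo = 562.4 g.
At 90.3 % efficiency, m_actual = 0.903 × 562.4 = 508 g.

508 g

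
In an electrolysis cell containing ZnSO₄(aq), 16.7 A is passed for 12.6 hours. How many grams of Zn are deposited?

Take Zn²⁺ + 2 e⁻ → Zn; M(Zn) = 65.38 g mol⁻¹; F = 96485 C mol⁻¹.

257 g

Q = I·t = 16.70 A × 45360 s = 757500 C.
n(e⁻) = Q/F = 757500 / 96485 = 7.851 mol.
Zn²⁺ + 2 e⁻ → Zn, so n(Zn) = n(e⁻)/2 = 3.926 mol.
m = n·M = 3.926 × 65.38 = 257 g.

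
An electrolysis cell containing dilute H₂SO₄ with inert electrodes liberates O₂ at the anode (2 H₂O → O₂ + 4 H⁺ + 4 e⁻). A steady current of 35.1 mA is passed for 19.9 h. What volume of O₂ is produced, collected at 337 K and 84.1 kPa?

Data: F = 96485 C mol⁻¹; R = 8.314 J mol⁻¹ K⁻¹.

Q = I·t = 0.03510 A × 71640 s = 2515 C.
n(e⁻) = Q/F = 2515 / 96485 = 0.02606 mol.
4 electrons are transferred per O₂ molecule, so n(O₂) = 0.02606 / 4 = 0.006515 mol.
V = nRT/P = (0.006515 × 8.314 × 337) / (84.1 × 10³ Pa) = 2.17 × 10⁻⁴ m³ = 0.217 L.

0.217 L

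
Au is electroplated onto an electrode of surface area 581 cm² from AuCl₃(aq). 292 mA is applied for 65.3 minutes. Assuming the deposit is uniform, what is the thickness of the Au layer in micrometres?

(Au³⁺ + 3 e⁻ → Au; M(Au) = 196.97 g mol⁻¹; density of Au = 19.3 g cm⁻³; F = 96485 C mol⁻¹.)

Q = I·t = 0.2920 × 3918.0 = 1144 C; n(e⁻) = 0.01186 mol.
n(Au) = n(e⁻)/3 = 0.003952 mol, so m = 0.003952 × 196.97 = 0.7785 g.
Volume = m/ρ = 0.7785 / 19.3 = 0.04034 cm³.
Thickness = V/A = 0.04034 / 581 = 6.94 × 10⁻⁵ cm = 0.694 μm.

0.694 μm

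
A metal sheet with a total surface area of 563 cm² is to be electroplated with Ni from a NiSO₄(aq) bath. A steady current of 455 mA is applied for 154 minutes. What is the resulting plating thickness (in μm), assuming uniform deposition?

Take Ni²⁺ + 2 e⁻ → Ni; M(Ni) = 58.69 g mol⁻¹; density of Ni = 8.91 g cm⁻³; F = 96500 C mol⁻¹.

2.55 μm

Q = I·t = 0.4550 × 9240.0 = 4204 C; n(e⁻) = 0.04357 mol.
n(Ni) = n(e⁻)/2 = 0.02178 mol, so m = 0.02178 × 58.69 = 1.278 g.
Volume = m/ρ = 1.278 / 8.91 = 0.1435 cm³.
Thickness = V/A = 0.1435 / 563 = 2.55 × 10⁻⁴ cm = 2.55 μm.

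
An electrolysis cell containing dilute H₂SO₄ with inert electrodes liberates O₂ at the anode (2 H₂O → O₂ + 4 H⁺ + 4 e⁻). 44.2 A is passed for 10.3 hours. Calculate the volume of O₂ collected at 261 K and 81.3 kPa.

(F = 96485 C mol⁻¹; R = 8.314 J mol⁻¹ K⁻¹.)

113 L

Q = I·t = 44.20 A × 37080 s = 1639000 C.
n(e⁻) = Q/F = 1639000 / 96485 = 16.99 mol.
4 electrons are transferred per O₂ molecule, so n(O₂) = 16.99 / 4 = 4.247 mol.
V = nRT/P = (4.247 × 8.314 × 261) / (81.3 × 10³ Pa) = 0.113 m³ = 113 L.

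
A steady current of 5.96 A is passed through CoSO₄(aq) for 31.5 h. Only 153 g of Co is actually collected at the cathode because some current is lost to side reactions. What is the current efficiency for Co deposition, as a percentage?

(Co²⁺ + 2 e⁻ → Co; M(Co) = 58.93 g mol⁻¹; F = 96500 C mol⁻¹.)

74.1 %

Q = I·t = 5.960 × 113400 = 675900 C; n(e⁻) = 675900/96500 = 7.004 mol.
Theoretical n(Co) = n(e⁻)/2 = 3.502 mol, i.e. m_theo = 3.502 × 58.93 = 206.4 g.
Efficiency = m_actual / m_theo = 153 / 206.4 = 74.1 %.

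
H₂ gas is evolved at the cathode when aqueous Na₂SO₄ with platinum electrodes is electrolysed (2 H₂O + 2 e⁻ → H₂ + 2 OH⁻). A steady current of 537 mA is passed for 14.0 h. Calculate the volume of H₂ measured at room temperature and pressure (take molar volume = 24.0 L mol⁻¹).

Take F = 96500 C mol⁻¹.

3.37 L

Q = I·t = 0.5370 A × 50400 s = 27060 C.
n(e⁻) = Q/F = 27060 / 96500 = 0.2805 mol.
2 electrons are transferred per H₂ molecule, so n(H₂) = 0.2805 / 2 = 0.1402 mol.
V = n × V_m = 0.1402 × 24.0 = 3.37 L.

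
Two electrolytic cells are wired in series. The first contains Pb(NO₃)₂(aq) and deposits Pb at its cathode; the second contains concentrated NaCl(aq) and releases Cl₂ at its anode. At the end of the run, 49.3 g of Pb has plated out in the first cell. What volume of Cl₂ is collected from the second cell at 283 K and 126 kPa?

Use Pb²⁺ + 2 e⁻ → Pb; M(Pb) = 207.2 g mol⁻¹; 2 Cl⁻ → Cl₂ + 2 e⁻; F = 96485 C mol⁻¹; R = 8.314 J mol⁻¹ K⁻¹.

4.44 L

n(Pb) = 49.3 / 207.2 = 0.2379 mol, so n(e⁻) = 2 × 0.2379 = 0.4759 mol.
The cells are in series, so the same 0.4759 mol of electrons passes through the second cell.
2 Cl⁻ → Cl₂ + 2 e⁻ — 2 mol e⁻ per mol Cl₂, so n(Cl₂) = 0.4759/2 = 0.2379 mol.
V = nRT/P = (0.2379 × 8.314 × 283) / (126 × 10³) = 0.00444 m³ = 4.44 L.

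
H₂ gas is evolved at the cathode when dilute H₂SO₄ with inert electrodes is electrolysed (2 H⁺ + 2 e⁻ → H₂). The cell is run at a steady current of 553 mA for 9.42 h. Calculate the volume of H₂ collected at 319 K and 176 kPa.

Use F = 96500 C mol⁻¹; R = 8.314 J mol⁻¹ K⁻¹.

Q = I·t = 0.5530 A × 33912 s = 18750 C.
n(e⁻) = Q/F = 18750 / 96500 = 0.1943 mol.
2 electrons are transferred per H₂ molecule, so n(H₂) = 0.1943 / 2 = 0.09717 mol.
V = nRT/P = (0.09717 × 8.314 × 319) / (176 × 10³ Pa) = 0.00146 m³ = 1.46 L.

1.46 L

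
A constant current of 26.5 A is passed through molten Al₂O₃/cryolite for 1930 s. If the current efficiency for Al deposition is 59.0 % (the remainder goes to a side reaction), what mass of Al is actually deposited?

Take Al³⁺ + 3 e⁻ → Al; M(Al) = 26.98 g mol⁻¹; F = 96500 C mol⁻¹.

Q = I·t = 26.50 × 1930.0 = 51140 C.
n(e⁻) = 51140/96500 = 0.5300 mol; theoretically n(Al) = 0.5300/3 = 0.1767 mol, m_theo = 4.766 g.
At 59.0 % efficiency, m_actual = 0.590 × 4.766 = 2.81 g.

2.81 g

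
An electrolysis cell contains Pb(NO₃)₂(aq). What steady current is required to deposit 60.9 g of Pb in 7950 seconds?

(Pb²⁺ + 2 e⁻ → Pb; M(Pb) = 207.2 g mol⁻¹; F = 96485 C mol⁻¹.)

7.13 A

n(Pb) = 60.9 / 207.2 = 0.2939 mol.
n(e⁻) = 2 × 0.2939 = 0.5878 mol.
Q = n(e⁻)·F = 0.5878 × 96485 = 56720 C.
I = Q/t = 56720 / 7950.0 s = 7.13 A.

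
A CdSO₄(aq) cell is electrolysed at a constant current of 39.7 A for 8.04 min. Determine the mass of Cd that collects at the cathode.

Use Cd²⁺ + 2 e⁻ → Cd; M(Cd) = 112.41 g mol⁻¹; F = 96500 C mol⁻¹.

11.2 g

Q = I·t = 39.70 A × 482.40 s = 19150 C.
n(e⁻) = Q/F = 19150 / 96500 = 0.1985 mol.
Cd²⁺ + 2 e⁻ → Cd, so n(Cd) = n(e⁻)/2 = 0.09923 mol.
m = n·M = 0.09923 × 112.41 = 11.2 g.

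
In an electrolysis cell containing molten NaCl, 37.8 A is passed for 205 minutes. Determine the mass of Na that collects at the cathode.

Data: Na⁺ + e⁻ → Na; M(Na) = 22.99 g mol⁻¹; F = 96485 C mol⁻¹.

111 g

Q = I·t = 37.80 A × 12300 s = 464900 C.
n(e⁻) = Q/F = 464900 / 96485 = 4.819 mol.
Na⁺ + e⁻ → Na, so n(Na) = n(e⁻)/1 = 4.819 mol.
m = n·M = 4.819 × 22.99 = 111 g.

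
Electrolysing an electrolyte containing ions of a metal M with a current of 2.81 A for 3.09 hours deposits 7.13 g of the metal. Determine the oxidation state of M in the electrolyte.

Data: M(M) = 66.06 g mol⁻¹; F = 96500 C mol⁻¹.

Q = I·t = 2.810 A × 11124 s = 31260 C, so n(e⁻) = 31260/96500 = 0.3239 mol.
n(M) deposited = 7.13 / 66.06 = 0.1079 mol.
Electrons per atom = n(e⁻)/n(M) = 0.3239 / 0.1079 = 3.00 ≈ 3, so the ion is M³⁺.

+3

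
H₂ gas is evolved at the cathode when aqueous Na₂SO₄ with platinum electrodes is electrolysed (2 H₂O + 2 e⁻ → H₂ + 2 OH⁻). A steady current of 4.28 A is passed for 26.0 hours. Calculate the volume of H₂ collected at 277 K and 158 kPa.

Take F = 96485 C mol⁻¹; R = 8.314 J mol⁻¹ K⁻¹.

Q = I·t = 4.280 A × 93600 s = 400600 C.
n(e⁻) = Q/F = 400600 / 96485 = 4.152 mol.
2 electrons are transferred per H₂ molecule, so n(H₂) = 4.152 / 2 = 2.076 mol.
V = nRT/P = (2.076 × 8.314 × 277) / (158 × 10³ Pa) = 0.0303 m³ = 30.3 L.

30.3 L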